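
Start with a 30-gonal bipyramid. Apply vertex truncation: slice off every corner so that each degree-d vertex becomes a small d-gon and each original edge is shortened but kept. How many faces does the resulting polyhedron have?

92

The base solid has V = 32, E = 90, F = 60.
Truncation replaces each original edge-end by a new vertex, so V′ = 2E = 180.
Each original edge survives, and each old vertex of degree d contributes d new edges; summing degrees gives Σd = 2E, so E′ = E + 2E = 3E = 270.
Each original face survives and each original vertex becomes one new face: F′ = F + V = 92.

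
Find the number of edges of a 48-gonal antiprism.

An antiprism on an n-gon has two n-gon caps and 2n triangles: V = 2·48 = 96, E = 4·48 = 192, F = 2·48 + 2 = 98.

192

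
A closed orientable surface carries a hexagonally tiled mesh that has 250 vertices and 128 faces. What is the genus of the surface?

4

Every face is a hexagon, so 2E = 6·128 = 768, giving E = 384.
χ = V − E + F = 250 − 384 + 128 = -6.
For a closed orientable surface χ = 2 − 2g, so g = (2 − (-6))/2 = 4.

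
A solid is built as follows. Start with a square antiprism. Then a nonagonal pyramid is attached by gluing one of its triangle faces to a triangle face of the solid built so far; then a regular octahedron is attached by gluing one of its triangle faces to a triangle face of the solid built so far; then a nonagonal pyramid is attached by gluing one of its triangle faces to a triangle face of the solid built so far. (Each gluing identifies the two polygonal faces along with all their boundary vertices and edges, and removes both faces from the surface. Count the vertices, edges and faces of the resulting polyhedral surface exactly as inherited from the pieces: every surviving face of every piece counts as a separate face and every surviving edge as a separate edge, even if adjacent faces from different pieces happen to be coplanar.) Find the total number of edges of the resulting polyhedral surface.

55

A square antiprism: V=8, E=16, F=10.
Attach a nonagonal pyramid (V=10, E=18, F=10) along a 3-gon: merge 3 vertices and 3 edges, delete both glued faces → V=15, E=31, F=18.
Attach a regular octahedron (V=6, E=12, F=8) along a 3-gon: merge 3 vertices and 3 edges, delete both glued faces → V=18, E=40, F=24.
Attach a nonagonal pyramid (V=10, E=18, F=10) along a 3-gon: merge 3 vertices and 3 edges, delete both glued faces → V=25, E=55, F=32.
Check: V − E + F = 25 − 55 + 32 = 2.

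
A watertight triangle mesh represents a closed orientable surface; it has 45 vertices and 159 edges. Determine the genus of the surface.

Every face is a triangle and each edge borders two faces, so 3F = 2·159, giving F = 106.
χ = V − E + F = 45 − 159 + 106 = -8.
For a closed orientable surface χ = 2 − 2g, so g = (2 − (-8))/2 = 5.

5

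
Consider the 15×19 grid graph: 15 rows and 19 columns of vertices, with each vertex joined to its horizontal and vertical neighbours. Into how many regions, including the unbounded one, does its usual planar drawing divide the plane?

253

The grid has V = 15·19 = 285 vertices and E = 15·18 + 19·14 = 536 edges.
F = 2 − V + E = 2 − 285 + 536 = 253.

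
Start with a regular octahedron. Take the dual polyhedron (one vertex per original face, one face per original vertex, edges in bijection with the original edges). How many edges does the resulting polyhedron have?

12

The base solid has V = 6, E = 12, F = 8.
The dual swaps V and F and preserves E: V′ = F = 8, E′ = E = 12, F′ = V = 6.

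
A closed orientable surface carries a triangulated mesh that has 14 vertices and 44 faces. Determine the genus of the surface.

Every face is a triangle, so 2E = 3·44 = 132, giving E = 66.
χ = V − E + F = 14 − 66 + 44 = -8.
For a closed orientable surface χ = 2 − 2g, so g = (2 − (-8))/2 = 5.

5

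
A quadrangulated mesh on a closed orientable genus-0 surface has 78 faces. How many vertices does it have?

80

χ = 2 − 2·0 = 2, and every face is a square so 4F = 2E.
E = 4·78/2 = 156. Then V = 2 + E − F = 2 + 156 − 78 = 80.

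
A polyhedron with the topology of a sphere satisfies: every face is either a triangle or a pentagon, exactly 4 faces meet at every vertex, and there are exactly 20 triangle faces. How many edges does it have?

60

Let x be the number of pentagons; then F = 20 + x.
Edge–face incidences: 2E = 3·20 + 5·x = 60 + 5x.
Every vertex has degree 4, so 4V = 2E.
Euler: V − E + F = 2 ⇒ (2E)/4 − E + (20 + x) = 2.
Multiply by 8: 2·(2E) − 4·(2E) + 8·(20 + x) = 16, i.e. 160 + 8x − 2·(60 + 5x) = 16.
Collecting terms: −2x + 40 = 16, so −2x = −24, so x = 12.
Then 2E = 60 + 5·12 = 120, so E = 60, V = 2E/4 = 30, F = 20 + 12 = 32.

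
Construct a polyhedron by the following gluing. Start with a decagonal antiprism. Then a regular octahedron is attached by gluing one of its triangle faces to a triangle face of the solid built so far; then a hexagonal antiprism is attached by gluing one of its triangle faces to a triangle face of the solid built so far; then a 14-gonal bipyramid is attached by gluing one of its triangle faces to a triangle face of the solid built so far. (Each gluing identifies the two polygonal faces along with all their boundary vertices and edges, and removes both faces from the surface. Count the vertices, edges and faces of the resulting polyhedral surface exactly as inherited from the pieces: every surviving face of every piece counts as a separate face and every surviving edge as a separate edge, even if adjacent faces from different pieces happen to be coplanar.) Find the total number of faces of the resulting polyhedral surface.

A decagonal antiprism: V=20, E=40, F=22.
Attach a regular octahedron (V=6, E=12, F=8) along a 3-gon: merge 3 vertices and 3 edges, delete both glued faces → V=23, E=49, F=28.
Attach a hexagonal antiprism (V=12, E=24, F=14) along a 3-gon: merge 3 vertices and 3 edges, delete both glued faces → V=32, E=70, F=40.
Attach a 14-gonal bipyramid (V=16, E=42, F=28) along a 3-gon: merge 3 vertices and 3 edges, delete both glued faces → V=45, E=109, F=66.
Check: V − E + F = 45 − 109 + 66 = 2.

66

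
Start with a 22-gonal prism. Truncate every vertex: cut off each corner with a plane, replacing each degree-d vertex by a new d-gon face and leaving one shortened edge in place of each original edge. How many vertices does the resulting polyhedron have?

The base solid has V = 44, E = 66, F = 24.
Truncation replaces each original edge-end by a new vertex, so V′ = 2E = 132.
Each original edge survives, and each old vertex of degree d contributes d new edges; summing degrees gives Σd = 2E, so E′ = E + 2E = 3E = 198.
Each original face survives and each original vertex becomes one new face: F′ = F + V = 68.

132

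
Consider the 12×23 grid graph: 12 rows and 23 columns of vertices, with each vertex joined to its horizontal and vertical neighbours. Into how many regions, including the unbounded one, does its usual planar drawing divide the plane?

The grid has V = 12·23 = 276 vertices and E = 12·22 + 23·11 = 517 edges.
F = 2 − V + E = 2 − 276 + 517 = 243.

243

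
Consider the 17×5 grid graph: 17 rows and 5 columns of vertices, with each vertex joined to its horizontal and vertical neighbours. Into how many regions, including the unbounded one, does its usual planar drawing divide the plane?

The grid has V = 17·5 = 85 vertices and E = 17·4 + 5·16 = 148 edges.
F = 2 − V + E = 2 − 85 + 148 = 65.

65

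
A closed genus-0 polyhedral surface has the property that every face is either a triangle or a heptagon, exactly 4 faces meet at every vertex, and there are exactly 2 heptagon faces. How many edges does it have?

Let x be the number of triangles; then F = 2 + x.
Edge–face incidences: 2E = 7·2 + 3·x = 14 + 3x.
Every vertex has degree 4, so 4V = 2E.
Euler: V − E + F = 2 ⇒ (2E)/4 − E + (2 + x) = 2.
Multiply by 8: 2·(2E) − 4·(2E) + 8·(2 + x) = 16, i.e. 16 + 8x − 2·(14 + 3x) = 16.
Collecting terms: 2x − 12 = 16, so 2x = 28, so x = 14.
Then 2E = 14 + 3·14 = 56, so E = 28, V = 2E/4 = 14, F = 2 + 14 = 16.

28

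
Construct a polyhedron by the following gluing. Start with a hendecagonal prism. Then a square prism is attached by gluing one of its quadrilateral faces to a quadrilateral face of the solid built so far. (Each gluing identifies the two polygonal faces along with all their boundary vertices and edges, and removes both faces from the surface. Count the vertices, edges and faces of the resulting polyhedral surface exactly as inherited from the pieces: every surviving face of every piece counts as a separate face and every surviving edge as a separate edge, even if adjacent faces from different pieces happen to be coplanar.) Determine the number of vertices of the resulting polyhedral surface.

A hendecagonal prism: V=22, E=33, F=13.
Attach a square prism (V=8, E=12, F=6) along a 4-gon: merge 4 vertices and 4 edges, delete both glued faces → V=26, E=41, F=17.
Check: V − E + F = 26 − 41 + 17 = 2.

26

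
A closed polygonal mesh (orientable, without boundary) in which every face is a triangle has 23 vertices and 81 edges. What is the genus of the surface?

3

Every face is a triangle and each edge borders two faces, so 3F = 2·81, giving F = 54.
χ = V − E + F = 23 − 81 + 54 = -4.
For a closed orientable surface χ = 2 − 2g, so g = (2 − (-4))/2 = 3.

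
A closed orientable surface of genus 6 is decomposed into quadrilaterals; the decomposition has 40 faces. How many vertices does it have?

χ = 2 − 2·6 = -10, and every face is a square so 4F = 2E.
E = 4·40/2 = 80. Then V = -10 + E − F = -10 + 80 − 40 = 30.

30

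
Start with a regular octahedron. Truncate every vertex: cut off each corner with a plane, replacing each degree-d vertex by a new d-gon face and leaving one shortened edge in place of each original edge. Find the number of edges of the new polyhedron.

36

The base solid has V = 6, E = 12, F = 8.
Truncation replaces each original edge-end by a new vertex, so V′ = 2E = 24.
Each original edge survives, and each old vertex of degree d contributes d new edges; summing degrees gives Σd = 2E, so E′ = E + 2E = 3E = 36.
Each original face survives and each original vertex becomes one new face: F′ = F + V = 14.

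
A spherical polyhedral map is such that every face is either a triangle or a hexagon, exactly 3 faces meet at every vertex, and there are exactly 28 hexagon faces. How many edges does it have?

Let x be the number of triangles; then F = 28 + x.
Edge–face incidences: 2E = 6·28 + 3·x = 168 + 3x.
Every vertex has degree 3, so 3V = 2E.
Euler: V − E + F = 2 ⇒ (2E)/3 − E + (28 + x) = 2.
Multiply by 6: 2·(2E) − 3·(2E) + 6·(28 + x) = 12, i.e. 168 + 6x − (168 + 3x) = 12.
Collecting terms: 3x = 12, so x = 4.
Then 2E = 168 + 3·4 = 180, so E = 90, V = 2E/3 = 60, F = 28 + 4 = 32.

90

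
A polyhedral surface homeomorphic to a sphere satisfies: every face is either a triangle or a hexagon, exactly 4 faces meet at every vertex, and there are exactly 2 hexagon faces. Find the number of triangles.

Let x be the number of triangles; then F = 2 + x.
Edge–face incidences: 2E = 6·2 + 3·x = 12 + 3x.
Every vertex has degree 4, so 4V = 2E.
Euler: V − E + F = 2 ⇒ (2E)/4 − E + (2 + x) = 2.
Multiply by 8: 2·(2E) − 4·(2E) + 8·(2 + x) = 16, i.e. 16 + 8x − 2·(12 + 3x) = 16.
Collecting terms: 2x − 8 = 16, so 2x = 24, so x = 12.
Then 2E = 12 + 3·12 = 48, so E = 24, V = 2E/4 = 12, F = 2 + 12 = 14.

12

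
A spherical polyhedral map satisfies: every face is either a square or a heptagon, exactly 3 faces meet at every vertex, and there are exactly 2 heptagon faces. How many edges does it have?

21

Let x be the number of squares; then F = 2 + x.
Edge–face incidences: 2E = 7·2 + 4·x = 14 + 4x.
Every vertex has degree 3, so 3V = 2E.
Euler: V − E + F = 2 ⇒ (2E)/3 − E + (2 + x) = 2.
Multiply by 6: 2·(2E) − 3·(2E) + 6·(2 + x) = 12, i.e. 12 + 6x − (14 + 4x) = 12.
Collecting terms: 2x − 2 = 12, so 2x = 14, so x = 7.
Then 2E = 14 + 4·7 = 42, so E = 21, V = 2E/3 = 14, F = 2 + 7 = 9.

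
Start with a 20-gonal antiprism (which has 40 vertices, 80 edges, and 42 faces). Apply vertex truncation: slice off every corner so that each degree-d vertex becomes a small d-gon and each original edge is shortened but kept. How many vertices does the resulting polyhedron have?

Truncation replaces each original edge-end by a new vertex, so V′ = 2E = 160.
Each original edge survives, and each old vertex of degree d contributes d new edges; summing degrees gives Σd = 2E, so E′ = E + 2E = 3E = 240.
Each original face survives and each original vertex becomes one new face: F′ = F + V = 82.

160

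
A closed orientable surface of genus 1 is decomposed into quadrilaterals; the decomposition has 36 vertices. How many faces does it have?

36

χ = 2 − 2·1 = 0, and every face is a square so 4F = 2E.
V − E + F = 0 with E = 4F/2 gives 36 − (4/2 − 1)·F = 0, so F = 36 and E = 72.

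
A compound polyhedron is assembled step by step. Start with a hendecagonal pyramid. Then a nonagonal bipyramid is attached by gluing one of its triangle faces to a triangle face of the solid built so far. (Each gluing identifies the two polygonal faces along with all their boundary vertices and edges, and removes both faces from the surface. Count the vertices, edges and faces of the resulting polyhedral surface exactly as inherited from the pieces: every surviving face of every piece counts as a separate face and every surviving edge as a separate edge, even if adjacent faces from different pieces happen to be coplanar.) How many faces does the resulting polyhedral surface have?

A hendecagonal pyramid: V=12, E=22, F=12.
Attach a nonagonal bipyramid (V=11, E=27, F=18) along a 3-gon: merge 3 vertices and 3 edges, delete both glued faces → V=20, E=46, F=28.
Check: V − E + F = 20 − 46 + 28 = 2.

28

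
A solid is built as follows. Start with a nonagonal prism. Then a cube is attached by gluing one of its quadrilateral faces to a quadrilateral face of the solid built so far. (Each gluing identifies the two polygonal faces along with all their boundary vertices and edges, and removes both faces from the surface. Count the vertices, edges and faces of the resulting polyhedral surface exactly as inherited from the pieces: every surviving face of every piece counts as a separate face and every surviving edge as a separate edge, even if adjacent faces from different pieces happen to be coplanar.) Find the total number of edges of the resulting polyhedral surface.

A nonagonal prism: V=18, E=27, F=11.
Attach a cube (V=8, E=12, F=6) along a 4-gon: merge 4 vertices and 4 edges, delete both glued faces → V=22, E=35, F=15.
Check: V − E + F = 22 − 35 + 15 = 2.

35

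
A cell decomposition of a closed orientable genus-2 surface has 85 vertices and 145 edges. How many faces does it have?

58

For a closed orientable surface of genus 2, χ = 2 − 2·2 = -2.
F = -2 − V + E = -2 − 85 + 145 = 58.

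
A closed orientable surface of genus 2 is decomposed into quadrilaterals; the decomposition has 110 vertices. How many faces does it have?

112

χ = 2 − 2·2 = -2, and every face is a square so 4F = 2E.
V − E + F = -2 with E = 4F/2 gives 110 − (4/2 − 1)·F = -2, so F = 112 and E = 224.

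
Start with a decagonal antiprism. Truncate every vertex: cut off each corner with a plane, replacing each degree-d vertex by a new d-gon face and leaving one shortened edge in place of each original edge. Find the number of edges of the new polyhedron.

120

The base solid has V = 20, E = 40, F = 22.
Truncation replaces each original edge-end by a new vertex, so V′ = 2E = 80.
Each original edge survives, and each old vertex of degree d contributes d new edges; summing degrees gives Σd = 2E, so E′ = E + 2E = 3E = 120.
Each original face survives and each original vertex becomes one new face: F′ = F + V = 42.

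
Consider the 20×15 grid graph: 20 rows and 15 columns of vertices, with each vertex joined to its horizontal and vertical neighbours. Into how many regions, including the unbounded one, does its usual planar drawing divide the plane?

267

The grid has V = 20·15 = 300 vertices and E = 20·14 + 15·19 = 565 edges.
F = 2 − V + E = 2 − 300 + 565 = 267.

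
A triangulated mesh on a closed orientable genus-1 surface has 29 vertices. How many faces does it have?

χ = 2 − 2·1 = 0, and every face is a triangle so 3F = 2E.
V − E + F = 0 with E = 3F/2 gives 29 − (3/2 − 1)·F = 0, so F = 58 and E = 87.

58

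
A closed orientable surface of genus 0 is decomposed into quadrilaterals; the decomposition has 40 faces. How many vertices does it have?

χ = 2 − 2·0 = 2, and every face is a square so 4F = 2E.
E = 4·40/2 = 80. Then V = 2 + E − F = 2 + 80 − 40 = 42.

42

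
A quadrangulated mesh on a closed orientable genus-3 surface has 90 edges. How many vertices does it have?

41

χ = 2 − 2·3 = -4, and every face is a square so 4F = 2E.
F = 2E/4 = 45. Then V = -4 + E − F = -4 + 90 − 45 = 41.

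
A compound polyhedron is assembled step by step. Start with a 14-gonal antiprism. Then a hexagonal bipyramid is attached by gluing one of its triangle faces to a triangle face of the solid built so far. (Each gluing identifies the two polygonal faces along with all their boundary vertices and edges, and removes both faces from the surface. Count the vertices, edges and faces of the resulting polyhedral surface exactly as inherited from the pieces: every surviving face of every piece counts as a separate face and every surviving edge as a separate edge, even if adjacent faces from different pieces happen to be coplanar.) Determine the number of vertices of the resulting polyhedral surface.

A 14-gonal antiprism: V=28, E=56, F=30.
Attach a hexagonal bipyramid (V=8, E=18, F=12) along a 3-gon: merge 3 vertices and 3 edges, delete both glued faces → V=33, E=71, F=40.
Check: V − E + F = 33 − 71 + 40 = 2.

33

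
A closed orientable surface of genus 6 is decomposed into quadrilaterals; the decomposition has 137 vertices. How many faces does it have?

χ = 2 − 2·6 = -10, and every face is a square so 4F = 2E.
V − E + F = -10 with E = 4F/2 gives 137 − (4/2 − 1)·F = -10, so F = 147 and E = 294.

147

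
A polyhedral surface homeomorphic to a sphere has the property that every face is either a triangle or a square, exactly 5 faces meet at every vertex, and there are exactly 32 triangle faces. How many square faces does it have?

6

Let x be the number of squares; then F = 32 + x.
Edge–face incidences: 2E = 3·32 + 4·x = 96 + 4x.
Every vertex has degree 5, so 5V = 2E.
Euler: V − E + F = 2 ⇒ (2E)/5 − E + (32 + x) = 2.
Multiply by 10: 2·(2E) − 5·(2E) + 10·(32 + x) = 20, i.e. 320 + 10x − 3·(96 + 4x) = 20.
Collecting terms: −2x + 32 = 20, so −2x = −12, so x = 6.
Then 2E = 96 + 4·6 = 120, so E = 60, V = 2E/5 = 24, F = 32 + 6 = 38.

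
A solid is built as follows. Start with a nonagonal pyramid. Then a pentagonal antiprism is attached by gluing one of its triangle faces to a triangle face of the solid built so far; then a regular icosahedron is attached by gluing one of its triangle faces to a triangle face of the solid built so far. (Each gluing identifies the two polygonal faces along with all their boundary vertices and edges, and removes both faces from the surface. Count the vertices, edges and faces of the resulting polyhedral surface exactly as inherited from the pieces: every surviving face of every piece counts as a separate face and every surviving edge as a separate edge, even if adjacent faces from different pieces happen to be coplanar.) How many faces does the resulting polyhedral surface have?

38

A nonagonal pyramid: V=10, E=18, F=10.
Attach a pentagonal antiprism (V=10, E=20, F=12) along a 3-gon: merge 3 vertices and 3 edges, delete both glued faces → V=17, E=35, F=20.
Attach a regular icosahedron (V=12, E=30, F=20) along a 3-gon: merge 3 vertices and 3 edges, delete both glued faces → V=26, E=62, F=38.
Check: V − E + F = 26 − 62 + 38 = 2.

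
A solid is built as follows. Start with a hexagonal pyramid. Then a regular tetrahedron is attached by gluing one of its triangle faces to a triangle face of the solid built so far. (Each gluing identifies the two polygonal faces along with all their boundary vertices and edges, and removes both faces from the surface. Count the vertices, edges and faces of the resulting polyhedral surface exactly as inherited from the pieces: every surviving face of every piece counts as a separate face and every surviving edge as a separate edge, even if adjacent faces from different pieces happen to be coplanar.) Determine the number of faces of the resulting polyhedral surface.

A hexagonal pyramid: V=7, E=12, F=7.
Attach a regular tetrahedron (V=4, E=6, F=4) along a 3-gon: merge 3 vertices and 3 edges, delete both glued faces → V=8, E=15, F=9.
Check: V − E + F = 8 − 15 + 9 = 2.

9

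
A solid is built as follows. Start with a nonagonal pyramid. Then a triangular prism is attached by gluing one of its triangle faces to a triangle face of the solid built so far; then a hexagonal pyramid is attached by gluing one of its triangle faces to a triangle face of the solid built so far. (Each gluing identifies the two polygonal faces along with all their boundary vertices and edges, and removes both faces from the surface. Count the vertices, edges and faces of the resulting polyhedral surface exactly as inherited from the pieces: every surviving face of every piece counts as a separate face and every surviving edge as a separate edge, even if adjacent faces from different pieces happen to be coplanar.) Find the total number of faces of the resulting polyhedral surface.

A nonagonal pyramid: V=10, E=18, F=10.
Attach a triangular prism (V=6, E=9, F=5) along a 3-gon: merge 3 vertices and 3 edges, delete both glued faces → V=13, E=24, F=13.
Attach a hexagonal pyramid (V=7, E=12, F=7) along a 3-gon: merge 3 vertices and 3 edges, delete both glued faces → V=17, E=33, F=18.
Check: V − E + F = 17 − 33 + 18 = 2.

18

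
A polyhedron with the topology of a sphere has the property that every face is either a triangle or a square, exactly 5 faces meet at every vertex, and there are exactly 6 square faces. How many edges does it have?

60

Let x be the number of triangles; then F = 6 + x.
Edge–face incidences: 2E = 4·6 + 3·x = 24 + 3x.
Every vertex has degree 5, so 5V = 2E.
Euler: V − E + F = 2 ⇒ (2E)/5 − E + (6 + x) = 2.
Multiply by 10: 2·(2E) − 5·(2E) + 10·(6 + x) = 20, i.e. 60 + 10x − 3·(24 + 3x) = 20.
Collecting terms: x − 12 = 20, so x = 32.
Then 2E = 24 + 3·32 = 120, so E = 60, V = 2E/5 = 24, F = 6 + 32 = 38.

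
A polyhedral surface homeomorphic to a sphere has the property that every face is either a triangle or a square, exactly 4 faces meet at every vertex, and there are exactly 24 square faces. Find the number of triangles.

Let x be the number of triangles; then F = 24 + x.
Edge–face incidences: 2E = 4·24 + 3·x = 96 + 3x.
Every vertex has degree 4, so 4V = 2E.
Euler: V − E + F = 2 ⇒ (2E)/4 − E + (24 + x) = 2.
Multiply by 8: 2·(2E) − 4·(2E) + 8·(24 + x) = 16, i.e. 192 + 8x − 2·(96 + 3x) = 16.
Collecting terms: 2x = 16, so x = 8.
Then 2E = 96 + 3·8 = 120, so E = 60, V = 2E/4 = 30, F = 24 + 8 = 32.

8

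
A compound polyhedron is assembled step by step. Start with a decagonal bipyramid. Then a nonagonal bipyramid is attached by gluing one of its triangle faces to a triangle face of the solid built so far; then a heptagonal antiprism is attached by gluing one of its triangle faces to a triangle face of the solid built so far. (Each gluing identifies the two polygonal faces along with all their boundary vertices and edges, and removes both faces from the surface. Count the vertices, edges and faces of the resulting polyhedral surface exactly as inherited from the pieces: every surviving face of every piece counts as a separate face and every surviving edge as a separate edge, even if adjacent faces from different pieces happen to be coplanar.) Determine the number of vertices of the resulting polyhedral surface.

A decagonal bipyramid: V=12, E=30, F=20.
Attach a nonagonal bipyramid (V=11, E=27, F=18) along a 3-gon: merge 3 vertices and 3 edges, delete both glued faces → V=20, E=54, F=36.
Attach a heptagonal antiprism (V=14, E=28, F=16) along a 3-gon: merge 3 vertices and 3 edges, delete both glued faces → V=31, E=79, F=50.
Check: V − E + F = 31 − 79 + 50 = 2.

31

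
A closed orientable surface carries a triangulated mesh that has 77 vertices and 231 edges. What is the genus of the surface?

Every face is a triangle and each edge borders two faces, so 3F = 2·231, giving F = 154.
χ = V − E + F = 77 − 231 + 154 = 0.
For a closed orientable surface χ = 2 − 2g, so g = (2 − (0))/2 = 1.

1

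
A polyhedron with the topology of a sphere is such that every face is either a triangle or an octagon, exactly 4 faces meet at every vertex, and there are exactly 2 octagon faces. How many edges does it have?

32

Let x be the number of triangles; then F = 2 + x.
Edge–face incidences: 2E = 8·2 + 3·x = 16 + 3x.
Every vertex has degree 4, so 4V = 2E.
Euler: V − E + F = 2 ⇒ (2E)/4 − E + (2 + x) = 2.
Multiply by 8: 2·(2E) − 4·(2E) + 8·(2 + x) = 16, i.e. 16 + 8x − 2·(16 + 3x) = 16.
Collecting terms: 2x − 16 = 16, so 2x = 32, so x = 16.
Then 2E = 16 + 3·16 = 64, so E = 32, V = 2E/4 = 16, F = 2 + 16 = 18.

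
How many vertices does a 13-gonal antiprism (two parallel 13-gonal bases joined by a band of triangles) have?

An antiprism on an n-gon has two n-gon caps and 2n triangles: V = 2·13 = 26, E = 4·13 = 52, F = 2·13 + 2 = 28.
Check: V − E + F = 26 − 52 + 28 = 2.

26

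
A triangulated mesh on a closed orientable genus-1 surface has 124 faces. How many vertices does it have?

χ = 2 − 2·1 = 0, and every face is a triangle so 3F = 2E.
E = 3·124/2 = 186. Then V = 0 + E − F = 0 + 186 − 124 = 62.

62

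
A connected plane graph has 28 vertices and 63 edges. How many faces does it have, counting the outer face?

37

Euler's formula for a connected plane graph: V − E + F = 2, so F = 2 − 28 + 63 = 37.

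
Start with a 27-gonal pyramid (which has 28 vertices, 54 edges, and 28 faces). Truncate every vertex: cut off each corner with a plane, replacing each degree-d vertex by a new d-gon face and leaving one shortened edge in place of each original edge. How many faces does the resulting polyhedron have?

Truncation replaces each original edge-end by a new vertex, so V′ = 2E = 108.
Each original edge survives, and each old vertex of degree d contributes d new edges; summing degrees gives Σd = 2E, so E′ = E + 2E = 3E = 162.
Each original face survives and each original vertex becomes one new face: F′ = F + V = 56.

56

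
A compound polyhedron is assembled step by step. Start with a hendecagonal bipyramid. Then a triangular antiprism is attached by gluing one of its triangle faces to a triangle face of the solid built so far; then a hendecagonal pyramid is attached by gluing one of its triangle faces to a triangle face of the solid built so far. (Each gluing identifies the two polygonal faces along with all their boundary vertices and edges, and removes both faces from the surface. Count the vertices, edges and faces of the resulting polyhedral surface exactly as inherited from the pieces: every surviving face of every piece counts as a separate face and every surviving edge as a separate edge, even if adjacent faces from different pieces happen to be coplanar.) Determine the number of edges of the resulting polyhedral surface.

A hendecagonal bipyramid: V=13, E=33, F=22.
Attach a triangular antiprism (V=6, E=12, F=8) along a 3-gon: merge 3 vertices and 3 edges, delete both glued faces → V=16, E=42, F=28.
Attach a hendecagonal pyramid (V=12, E=22, F=12) along a 3-gon: merge 3 vertices and 3 edges, delete both glued faces → V=25, E=61, F=38.
Check: V − E + F = 25 − 61 + 38 = 2.

61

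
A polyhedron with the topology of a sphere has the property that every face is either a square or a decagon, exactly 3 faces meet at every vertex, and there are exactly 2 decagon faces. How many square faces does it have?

Let x be the number of squares; then F = 2 + x.
Edge–face incidences: 2E = 10·2 + 4·x = 20 + 4x.
Every vertex has degree 3, so 3V = 2E.
Euler: V − E + F = 2 ⇒ (2E)/3 − E + (2 + x) = 2.
Multiply by 6: 2·(2E) − 3·(2E) + 6·(2 + x) = 12, i.e. 12 + 6x − (20 + 4x) = 12.
Collecting terms: 2x − 8 = 12, so 2x = 20, so x = 10.
Then 2E = 20 + 4·10 = 60, so E = 30, V = 2E/3 = 20, F = 2 + 10 = 12.

10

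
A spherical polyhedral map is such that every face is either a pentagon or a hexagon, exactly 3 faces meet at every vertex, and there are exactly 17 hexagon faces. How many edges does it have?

Let x be the number of pentagons; then F = 17 + x.
Edge–face incidences: 2E = 6·17 + 5·x = 102 + 5x.
Every vertex has degree 3, so 3V = 2E.
Euler: V − E + F = 2 ⇒ (2E)/3 − E + (17 + x) = 2.
Multiply by 6: 2·(2E) − 3·(2E) + 6·(17 + x) = 12, i.e. 102 + 6x − (102 + 5x) = 12.
Collecting terms: x = 12.
Then 2E = 102 + 5·12 = 162, so E = 81, V = 2E/3 = 54, F = 17 + 12 = 29.

81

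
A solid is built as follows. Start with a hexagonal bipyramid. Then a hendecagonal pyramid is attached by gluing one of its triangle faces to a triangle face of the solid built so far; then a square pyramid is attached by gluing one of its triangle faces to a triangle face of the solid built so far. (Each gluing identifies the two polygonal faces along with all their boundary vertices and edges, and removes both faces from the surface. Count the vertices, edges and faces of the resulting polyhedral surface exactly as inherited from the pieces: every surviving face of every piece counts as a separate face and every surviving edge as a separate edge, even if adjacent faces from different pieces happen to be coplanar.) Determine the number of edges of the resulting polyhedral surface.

A hexagonal bipyramid: V=8, E=18, F=12.
Attach a hendecagonal pyramid (V=12, E=22, F=12) along a 3-gon: merge 3 vertices and 3 edges, delete both glued faces → V=17, E=37, F=22.
Attach a square pyramid (V=5, E=8, F=5) along a 3-gon: merge 3 vertices and 3 edges, delete both glued faces → V=19, E=42, F=25.
Check: V − E + F = 19 − 42 + 25 = 2.

42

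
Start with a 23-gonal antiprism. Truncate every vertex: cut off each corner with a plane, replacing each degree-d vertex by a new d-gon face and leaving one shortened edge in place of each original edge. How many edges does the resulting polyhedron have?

The base solid has V = 46, E = 92, F = 48.
Truncation replaces each original edge-end by a new vertex, so V′ = 2E = 184.
Each original edge survives, and each old vertex of degree d contributes d new edges; summing degrees gives Σd = 2E, so E′ = E + 2E = 3E = 276.
Each original face survives and each original vertex becomes one new face: F′ = F + V = 94.

276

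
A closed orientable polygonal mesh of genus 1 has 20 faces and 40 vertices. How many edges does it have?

For a closed orientable surface of genus 1, χ = 2 − 2·1 = 0.
E = V + F − (0) = 40 + 20 − (0) = 60.

60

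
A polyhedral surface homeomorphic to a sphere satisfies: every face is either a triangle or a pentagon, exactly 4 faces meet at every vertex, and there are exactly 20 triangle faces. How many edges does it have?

60

Let x be the number of pentagons; then F = 20 + x.
Edge–face incidences: 2E = 3·20 + 5·x = 60 + 5x.
Every vertex has degree 4, so 4V = 2E.
Euler: V − E + F = 2 ⇒ (2E)/4 − E + (20 + x) = 2.
Multiply by 8: 2·(2E) − 4·(2E) + 8·(20 + x) = 16, i.e. 160 + 8x − 2·(60 + 5x) = 16.
Collecting terms: −2x + 40 = 16, so −2x = −24, so x = 12.
Then 2E = 60 + 5·12 = 120, so E = 60, V = 2E/4 = 30, F = 20 + 12 = 32.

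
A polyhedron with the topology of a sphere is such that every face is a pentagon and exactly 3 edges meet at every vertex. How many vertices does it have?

20

Each face has 5 edges and each edge borders two faces, so 2E = 5F.
Each vertex has degree 3, so 3V = 2E and hence V = 5F/3.
Euler: V − E + F = 2 ⇒ (5F/3) − (5F/2) + F = 2.
Multiply by 6: (10 − 15 + 6)F = 12, i.e. 1F = 12.
So F = 12, E = 5·12/2 = 30, V = 5·12/3 = 20.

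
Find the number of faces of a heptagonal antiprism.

16

An antiprism on an n-gon has two n-gon caps and 2n triangles: V = 2·7 = 14, E = 4·7 = 28, F = 2·7 + 2 = 16.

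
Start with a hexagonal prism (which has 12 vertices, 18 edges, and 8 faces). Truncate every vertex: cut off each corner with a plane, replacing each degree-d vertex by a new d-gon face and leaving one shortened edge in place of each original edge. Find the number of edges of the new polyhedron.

Truncation replaces each original edge-end by a new vertex, so V′ = 2E = 36.
Each original edge survives, and each old vertex of degree d contributes d new edges; summing degrees gives Σd = 2E, so E′ = E + 2E = 3E = 54.
Each original face survives and each original vertex becomes one new face: F′ = F + V = 20.

54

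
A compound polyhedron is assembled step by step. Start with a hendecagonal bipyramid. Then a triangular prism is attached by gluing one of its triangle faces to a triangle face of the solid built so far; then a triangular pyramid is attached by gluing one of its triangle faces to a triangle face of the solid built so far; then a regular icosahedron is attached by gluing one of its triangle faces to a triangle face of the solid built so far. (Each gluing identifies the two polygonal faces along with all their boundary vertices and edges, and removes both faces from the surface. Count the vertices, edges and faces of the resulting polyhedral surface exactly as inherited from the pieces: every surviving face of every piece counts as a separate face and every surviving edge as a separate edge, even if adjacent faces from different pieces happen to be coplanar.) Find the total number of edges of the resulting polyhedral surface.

69

A hendecagonal bipyramid: V=13, E=33, F=22.
Attach a triangular prism (V=6, E=9, F=5) along a 3-gon: merge 3 vertices and 3 edges, delete both glued faces → V=16, E=39, F=25.
Attach a triangular pyramid (V=4, E=6, F=4) along a 3-gon: merge 3 vertices and 3 edges, delete both glued faces → V=17, E=42, F=27.
Attach a regular icosahedron (V=12, E=30, F=20) along a 3-gon: merge 3 vertices and 3 edges, delete both glued faces → V=26, E=69, F=45.
Check: V − E + F = 26 − 69 + 45 = 2.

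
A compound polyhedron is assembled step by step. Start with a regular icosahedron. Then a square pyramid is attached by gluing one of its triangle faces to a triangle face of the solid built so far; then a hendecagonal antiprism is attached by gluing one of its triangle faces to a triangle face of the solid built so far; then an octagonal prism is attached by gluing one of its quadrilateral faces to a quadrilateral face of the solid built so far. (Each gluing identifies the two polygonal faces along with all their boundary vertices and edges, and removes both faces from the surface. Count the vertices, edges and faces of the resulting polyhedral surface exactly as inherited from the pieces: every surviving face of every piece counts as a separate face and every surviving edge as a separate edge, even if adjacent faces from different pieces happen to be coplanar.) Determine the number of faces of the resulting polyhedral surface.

53

A regular icosahedron: V=12, E=30, F=20.
Attach a square pyramid (V=5, E=8, F=5) along a 3-gon: merge 3 vertices and 3 edges, delete both glued faces → V=14, E=35, F=23.
Attach a hendecagonal antiprism (V=22, E=44, F=24) along a 3-gon: merge 3 vertices and 3 edges, delete both glued faces → V=33, E=76, F=45.
Attach an octagonal prism (V=16, E=24, F=10) along a 4-gon: merge 4 vertices and 4 edges, delete both glued faces → V=45, E=96, F=53.
Check: V − E + F = 45 − 96 + 53 = 2.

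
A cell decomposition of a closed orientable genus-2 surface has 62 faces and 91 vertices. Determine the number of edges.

For a closed orientable surface of genus 2, χ = 2 − 2·2 = -2.
E = V + F − (-2) = 91 + 62 − (-2) = 155.

155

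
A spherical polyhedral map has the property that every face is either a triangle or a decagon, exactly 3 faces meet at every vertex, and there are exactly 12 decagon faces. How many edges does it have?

90

Let x be the number of triangles; then F = 12 + x.
Edge–face incidences: 2E = 10·12 + 3·x = 120 + 3x.
Every vertex has degree 3, so 3V = 2E.
Euler: V − E + F = 2 ⇒ (2E)/3 − E + (12 + x) = 2.
Multiply by 6: 2·(2E) − 3·(2E) + 6·(12 + x) = 12, i.e. 72 + 6x − (120 + 3x) = 12.
Collecting terms: 3x − 48 = 12, so 3x = 60, so x = 20.
Then 2E = 120 + 3·20 = 180, so E = 90, V = 2E/3 = 60, F = 12 + 20 = 32.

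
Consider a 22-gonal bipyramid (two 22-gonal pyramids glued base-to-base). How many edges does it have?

66

A bipyramid over an n-gon has 2n triangular faces and n + 2 vertices: V = 22 + 2 = 24, E = 3·22 = 66, F = 2·22 = 44.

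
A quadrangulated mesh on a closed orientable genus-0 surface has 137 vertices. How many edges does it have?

270

χ = 2 − 2·0 = 2, and every face is a square so 4F = 2E.
V − E + F = 2 with E = 4F/2 gives 137 − (4/2 − 1)·F = 2, so F = 135 and E = 270.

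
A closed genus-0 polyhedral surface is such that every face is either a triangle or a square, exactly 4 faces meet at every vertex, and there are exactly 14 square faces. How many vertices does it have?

20

Let x be the number of triangles; then F = 14 + x.
Edge–face incidences: 2E = 4·14 + 3·x = 56 + 3x.
Every vertex has degree 4, so 4V = 2E.
Euler: V − E + F = 2 ⇒ (2E)/4 − E + (14 + x) = 2.
Multiply by 8: 2·(2E) − 4·(2E) + 8·(14 + x) = 16, i.e. 112 + 8x − 2·(56 + 3x) = 16.
Collecting terms: 2x = 16, so x = 8.
Then 2E = 56 + 3·8 = 80, so E = 40, V = 2E/4 = 20, F = 14 + 8 = 22.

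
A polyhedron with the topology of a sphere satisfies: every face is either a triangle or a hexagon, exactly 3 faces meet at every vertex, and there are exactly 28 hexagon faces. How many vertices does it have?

Let x be the number of triangles; then F = 28 + x.
Edge–face incidences: 2E = 6·28 + 3·x = 168 + 3x.
Every vertex has degree 3, so 3V = 2E.
Euler: V − E + F = 2 ⇒ (2E)/3 − E + (28 + x) = 2.
Multiply by 6: 2·(2E) − 3·(2E) + 6·(28 + x) = 12, i.e. 168 + 6x − (168 + 3x) = 12.
Collecting terms: 3x = 12, so x = 4.
Then 2E = 168 + 3·4 = 180, so E = 90, V = 2E/3 = 60, F = 28 + 4 = 32.

60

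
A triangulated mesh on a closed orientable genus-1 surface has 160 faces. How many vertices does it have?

80

χ = 2 − 2·1 = 0, and every face is a triangle so 3F = 2E.
E = 3·160/2 = 240. Then V = 0 + E − F = 0 + 240 − 160 = 80.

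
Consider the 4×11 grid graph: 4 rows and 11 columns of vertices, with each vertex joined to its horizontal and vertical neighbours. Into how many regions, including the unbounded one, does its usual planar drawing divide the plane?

31

The grid has V = 4·11 = 44 vertices and E = 4·10 + 11·3 = 73 edges.
F = 2 − V + E = 2 − 44 + 73 = 31.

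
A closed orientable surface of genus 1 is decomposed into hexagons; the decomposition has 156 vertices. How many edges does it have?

χ = 2 − 2·1 = 0, and every face is a hexagon so 6F = 2E.
V − E + F = 0 with E = 6F/2 gives 156 − (6/2 − 1)·F = 0, so F = 78 and E = 234.

234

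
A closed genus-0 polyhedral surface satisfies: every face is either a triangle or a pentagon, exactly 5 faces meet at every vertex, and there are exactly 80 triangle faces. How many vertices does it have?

Let x be the number of pentagons; then F = 80 + x.
Edge–face incidences: 2E = 3·80 + 5·x = 240 + 5x.
Every vertex has degree 5, so 5V = 2E.
Euler: V − E + F = 2 ⇒ (2E)/5 − E + (80 + x) = 2.
Multiply by 10: 2·(2E) − 5·(2E) + 10·(80 + x) = 20, i.e. 800 + 10x − 3·(240 + 5x) = 20.
Collecting terms: −5x + 80 = 20, so −5x = −60, so x = 12.
Then 2E = 240 + 5·12 = 300, so E = 150, V = 2E/5 = 60, F = 80 + 12 = 92.

60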